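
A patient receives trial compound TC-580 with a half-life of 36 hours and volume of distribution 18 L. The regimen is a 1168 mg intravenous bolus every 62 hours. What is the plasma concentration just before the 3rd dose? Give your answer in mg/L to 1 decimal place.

f = (1/2)^(τ/t½) = (1/2)^(62/36) ≈ 0.3031.
C₀ = D/Vd = 1168/18 ≈ 64.889 mg/L.
Before the 3rd dose, 2 doses have been given. Superposition: Cmin = C₀·(f + f²).
≈ 64.889 × (0.3031 + 0.0919) ≈ 64.889 × 0.3950 ≈ 25.631 mg/L.

25.6 mg/L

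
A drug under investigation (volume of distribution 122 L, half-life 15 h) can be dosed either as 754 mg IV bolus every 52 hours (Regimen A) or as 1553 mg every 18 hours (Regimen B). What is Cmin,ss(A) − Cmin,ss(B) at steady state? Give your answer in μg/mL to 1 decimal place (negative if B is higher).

-9.2 μg/mL

Regimen A: f = (1/2)^(52/15) ≈ 0.0905; Cmin,ss = (754/122)·f/(1−f) ≈ 0.615 μg/mL.
Regimen B: f = (1/2)^(18/15) ≈ 0.4353; Cmin,ss = (1553/122)·f/(1−f) ≈ 9.813 μg/mL.
Difference ≈ 0.615 − 9.813 ≈ -9.198 μg/mL.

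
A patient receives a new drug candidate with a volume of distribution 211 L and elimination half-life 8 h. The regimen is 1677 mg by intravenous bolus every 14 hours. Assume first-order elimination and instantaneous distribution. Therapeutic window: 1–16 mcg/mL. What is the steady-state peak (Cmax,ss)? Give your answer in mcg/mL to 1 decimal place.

11.3 mcg/mL

k = ln2/t½ = ln2/8 ≈ 0.086643 h⁻¹; fraction remaining f = e^(−kτ) = e^(−0.086643×14) ≈ 0.2973.
At steady state, accumulation factor R = 1/(1 − e^(−kτ)) ≈ 1.4231.
Single-dose peak C₀ = D/Vd = 1677/211 ≈ 7.948 mcg/mL.
Steady-state peak Cmax,ss = C₀·R ≈ 7.948 × 1.4231 ≈ 11.311 mcg/mL.
Peak 11.3 mcg/mL vs MTC 16 mcg/mL: below toxic threshold.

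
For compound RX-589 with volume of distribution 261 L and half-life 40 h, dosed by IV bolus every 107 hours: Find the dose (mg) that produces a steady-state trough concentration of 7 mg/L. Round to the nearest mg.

9841 mg

τ/t½ = 107/40 ≈ 2.675, so f = (1/2)^(107/40) ≈ 0.156583.
Cmin,ss = (D/Vd)·f/(1−f), so D = Cmin,ss·Vd·(1−f)/f.
D = 7 × 261 × (1−f)/f ≈ 7 × 261 × 5.38639 ≈ 9840.93 mg.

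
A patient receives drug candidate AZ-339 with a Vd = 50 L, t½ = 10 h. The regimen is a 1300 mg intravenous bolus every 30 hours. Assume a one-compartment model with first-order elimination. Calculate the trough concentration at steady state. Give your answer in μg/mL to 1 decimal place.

The dosing interval is 3 half-lives, so f = 2^(−3) = 0.125.
Accumulation ratio R = 1/(1 − f) = 1/0.875 = 8/7.
Single-dose peak C₀ = D/Vd = 1300/50 = 26 μg/mL.
Steady-state peak Cmax,ss = C₀·R = 26 × 8/7 ≈ 29.714 μg/mL.
Steady-state trough Cmin,ss = Cmax,ss·f ≈ 29.714 × 0.125 ≈ 3.714 μg/mL.

3.7 μg/mL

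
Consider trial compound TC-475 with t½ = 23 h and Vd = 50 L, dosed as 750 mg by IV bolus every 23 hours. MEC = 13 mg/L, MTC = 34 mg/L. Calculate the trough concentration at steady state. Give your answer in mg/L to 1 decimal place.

15.0 mg/L

The dosing interval is 1 half-life, so f = 2^(−1) = 0.5.
Accumulation ratio R = 1/(1 − f) = 1/0.5 = 2/1.
Single-dose peak C₀ = D/Vd = 750/50 = 15 mg/L.
Steady-state peak Cmax,ss = C₀·R = 15 × 2/1 ≈ 30.000 mg/L.
Steady-state trough Cmin,ss = Cmax,ss·f ≈ 30.000 × 0.5 ≈ 15.000 mg/L.
Trough 15.0 mg/L vs MEC 13 mg/L: adequate.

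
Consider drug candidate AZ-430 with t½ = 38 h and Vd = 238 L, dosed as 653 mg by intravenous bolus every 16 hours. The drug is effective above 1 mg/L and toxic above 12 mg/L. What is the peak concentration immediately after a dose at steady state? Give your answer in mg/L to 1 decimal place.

10.8 mg/L

τ/t½ = 16/38 ≈ 0.42105, so fraction remaining f = (1/2)^(16/38) ≈ 0.7469.
Accumulation ratio R = 1/(1 − f) ≈ 1/0.2531 ≈ 3.9510.
Single-dose peak C₀ = D/Vd = 653/238 ≈ 2.744 mg/L.
Cmax,ss = C₀/(1 − f) ≈ 2.744/0.2531 ≈ 10.842 mg/L.
Peak 10.8 mg/L vs MTC 12 mg/L: below toxic threshold.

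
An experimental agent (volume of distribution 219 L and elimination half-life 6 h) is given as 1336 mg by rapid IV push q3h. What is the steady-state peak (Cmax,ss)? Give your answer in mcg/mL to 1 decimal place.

20.8 mcg/mL

k = ln2/t½ = ln2/6 ≈ 0.115525 h⁻¹; fraction remaining f = e^(−kτ) = e^(−0.115525×3) ≈ 0.7071.
Accumulation ratio R = 1/(1 − f) ≈ 1/0.2929 ≈ 3.4141.
Single-dose peak C₀ = D/Vd = 1336/219 ≈ 6.100 mcg/mL.
Cmax,ss = C₀/(1 − f) ≈ 6.100/0.2929 ≈ 20.826 mcg/mL.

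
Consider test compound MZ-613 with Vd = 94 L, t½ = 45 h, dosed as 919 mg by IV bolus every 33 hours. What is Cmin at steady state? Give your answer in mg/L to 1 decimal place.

Over one 33-h interval, 33/45 ≈ 0.73333 half-lives elapse, leaving f ≈ 0.6015 of each dose.
Each bolus raises the concentration by D/Vd = 919/94 ≈ 9.777 mg/L.
Steady-state trough Cmin,ss = C₀·f/(1−f) ≈ 9.777 × 0.6015/0.3985 ≈ 14.758 mg/L.

14.8 mg/L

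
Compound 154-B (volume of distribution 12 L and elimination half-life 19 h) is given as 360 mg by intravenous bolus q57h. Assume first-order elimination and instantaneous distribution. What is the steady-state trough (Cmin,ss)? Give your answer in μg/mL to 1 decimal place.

τ = 57 h = 3 half-lives, so f = (1/2)^3 = 0.125.
Accumulation ratio R = 1/(1 − f) = 1/0.875 = 8/7.
Single-dose peak C₀ = D/Vd = 360/12 = 30 μg/mL.
Steady-state peak Cmax,ss = C₀·R = 30 × 8/7 ≈ 34.286 μg/mL.
Steady-state trough Cmin,ss = Cmax,ss·f ≈ 34.286 × 0.125 ≈ 4.286 μg/mL.

4.3 μg/mL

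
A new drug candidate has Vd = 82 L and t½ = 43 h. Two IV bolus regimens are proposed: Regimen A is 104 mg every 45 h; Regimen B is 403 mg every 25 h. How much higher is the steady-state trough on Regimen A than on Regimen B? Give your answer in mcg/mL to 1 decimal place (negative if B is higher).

Regimen A: f = (1/2)^(45/43) ≈ 0.4841; Cmin,ss = (104/82)·f/(1−f) ≈ 1.190 mcg/mL.
Regimen B: f = (1/2)^(25/43) ≈ 0.6683; Cmin,ss = (403/82)·f/(1−f) ≈ 9.902 mcg/mL.
Difference ≈ 1.190 − 9.902 ≈ -8.712 mcg/mL.

-8.7 mcg/mL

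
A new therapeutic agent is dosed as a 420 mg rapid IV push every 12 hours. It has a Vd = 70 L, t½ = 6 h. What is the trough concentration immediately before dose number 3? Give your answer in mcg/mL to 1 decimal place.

1.9 mcg/mL

f = (1/2)^(τ/t½) = (1/2)^(12/6) ≈ 0.2500.
C₀ = D/Vd = 420/70 ≈ 6.000 mcg/mL.
Before the 3rd dose, 2 doses have been given. Superposition: Cmin = C₀·(f + f²).
≈ 6.000 × (0.2500 + 0.0625) ≈ 6.000 × 0.3125 ≈ 1.875 mcg/mL.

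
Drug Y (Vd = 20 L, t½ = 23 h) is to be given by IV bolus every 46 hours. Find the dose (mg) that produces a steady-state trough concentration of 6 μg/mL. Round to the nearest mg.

360 mg

τ/t½ = 46/23 ≈ 2, so f = (1/2)^(46/23) ≈ 0.250000.
Cmin,ss = (D/Vd)·f/(1−f), so D = Cmin,ss·Vd·(1−f)/f.
D = 6 × 20 × (1−f)/f ≈ 6 × 20 × 3.00000 ≈ 360.00 mg.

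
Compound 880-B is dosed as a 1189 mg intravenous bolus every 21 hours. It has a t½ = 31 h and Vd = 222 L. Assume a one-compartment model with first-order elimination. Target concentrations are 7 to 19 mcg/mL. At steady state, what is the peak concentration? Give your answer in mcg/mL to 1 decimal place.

Over one 21-h interval, 21/31 ≈ 0.67742 half-lives elapse, leaving f ≈ 0.6253 of each dose.
At steady state, accumulation factor R = 1/(1 − e^(−kτ)) ≈ 2.6688.
Each bolus raises the concentration by D/Vd = 1189/222 ≈ 5.356 mcg/mL.
Cmax,ss = C₀/(1 − f) ≈ 5.356/0.3747 ≈ 14.294 mcg/mL.
Peak 14.3 mcg/mL vs MTC 19 mcg/mL: below toxic threshold.

14.3 mcg/mL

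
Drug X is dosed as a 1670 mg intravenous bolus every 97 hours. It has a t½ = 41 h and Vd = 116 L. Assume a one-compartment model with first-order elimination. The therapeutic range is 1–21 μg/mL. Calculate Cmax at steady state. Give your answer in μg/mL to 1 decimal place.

τ/t½ = 97/41 ≈ 2.3659, so fraction remaining f = (1/2)^(97/41) ≈ 0.1940.
Accumulation ratio R = 1/(1 − f) ≈ 1/0.8060 ≈ 1.2407.
Single-dose peak C₀ = D/Vd = 1670/116 ≈ 14.397 μg/mL.
Cmax,ss = C₀/(1 − f) ≈ 14.397/0.8060 ≈ 17.862 μg/mL.
Peak 17.9 μg/mL vs MTC 21 μg/mL: below toxic threshold.

17.9 μg/mL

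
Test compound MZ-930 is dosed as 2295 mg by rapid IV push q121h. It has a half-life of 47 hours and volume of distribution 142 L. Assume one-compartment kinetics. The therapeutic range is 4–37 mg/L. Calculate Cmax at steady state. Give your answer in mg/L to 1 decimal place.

19.4 mg/L

τ/t½ = 121/47 ≈ 2.5745, so fraction remaining f = (1/2)^(121/47) ≈ 0.1679.
At steady state, accumulation factor R = 1/(1 − e^(−kτ)) ≈ 1.2018.
Each bolus raises the concentration by D/Vd = 2295/142 ≈ 16.162 mg/L.
Steady-state peak Cmax,ss = C₀·R ≈ 16.162 × 1.2018 ≈ 19.423 mg/L.
Peak 19.4 mg/L vs MTC 37 mg/L: below toxic threshold.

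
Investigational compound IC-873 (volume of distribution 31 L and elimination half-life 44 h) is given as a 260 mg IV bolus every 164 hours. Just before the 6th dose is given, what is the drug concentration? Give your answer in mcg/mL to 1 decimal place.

0.7 mcg/mL

f = (1/2)^(τ/t½) = (1/2)^(164/44) ≈ 0.0755.
C₀ = D/Vd = 260/31 ≈ 8.387 mcg/mL.
Before the 6th dose, 5 doses have been given. Superposition: Cmin = C₀·(f + f² + … + f^5).
≈ 8.387 × (0.0755 + 0.0057 + 0.0004 + 0.0000 + 0.0000) ≈ 8.387 × 0.0816 ≈ 0.684 mcg/mL.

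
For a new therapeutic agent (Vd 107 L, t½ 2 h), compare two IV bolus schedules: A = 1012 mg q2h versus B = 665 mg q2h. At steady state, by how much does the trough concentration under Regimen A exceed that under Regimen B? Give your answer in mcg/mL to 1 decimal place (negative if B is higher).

Regimen A: f = (1/2)^(2/2) ≈ 0.5000; Cmin,ss = (1012/107)·f/(1−f) ≈ 9.458 mcg/mL.
Regimen B: f = (1/2)^(2/2) ≈ 0.5000; Cmin,ss = (665/107)·f/(1−f) ≈ 6.215 mcg/mL.
Difference ≈ 9.458 − 6.215 ≈ 3.243 mcg/mL.

3.2 mcg/mL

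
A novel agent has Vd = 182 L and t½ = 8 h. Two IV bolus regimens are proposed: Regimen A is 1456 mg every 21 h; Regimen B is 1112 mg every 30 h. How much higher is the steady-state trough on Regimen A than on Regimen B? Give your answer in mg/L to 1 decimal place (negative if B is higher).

1.1 mg/L

Regimen A: f = (1/2)^(21/8) ≈ 0.1621; Cmin,ss = (1456/182)·f/(1−f) ≈ 1.548 mg/L.
Regimen B: f = (1/2)^(30/8) ≈ 0.0743; Cmin,ss = (1112/182)·f/(1−f) ≈ 0.490 mg/L.
Difference ≈ 1.548 − 0.490 ≈ 1.058 mg/L.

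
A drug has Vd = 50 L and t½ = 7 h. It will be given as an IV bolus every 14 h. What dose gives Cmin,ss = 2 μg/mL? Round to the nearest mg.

τ/t½ = 14/7 ≈ 2, so f = (1/2)^(14/7) ≈ 0.250000.
Cmin,ss = (D/Vd)·f/(1−f), so D = Cmin,ss·Vd·(1−f)/f.
D = 2 × 50 × (1−f)/f ≈ 2 × 50 × 3.00000 ≈ 300.00 mg.

300 mg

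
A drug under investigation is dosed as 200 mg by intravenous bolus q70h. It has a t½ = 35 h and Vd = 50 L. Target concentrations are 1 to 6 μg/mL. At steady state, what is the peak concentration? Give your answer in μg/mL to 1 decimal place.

τ = 70 h = 2 half-lives, so f = (1/2)^2 = 0.25.
Accumulation ratio R = 1/(1 − f) = 1/0.75 = 4/3.
Single-dose peak C₀ = D/Vd = 200/50 = 4 μg/mL.
Steady-state peak Cmax,ss = C₀·R = 4 × 4/3 ≈ 5.333 μg/mL.
Peak 5.3 μg/mL vs MTC 6 μg/mL: below toxic threshold.

5.3 μg/mL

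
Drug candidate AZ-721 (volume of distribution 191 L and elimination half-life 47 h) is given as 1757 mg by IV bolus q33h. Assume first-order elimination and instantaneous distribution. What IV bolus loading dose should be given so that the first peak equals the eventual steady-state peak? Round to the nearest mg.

f = (1/2)^(33/47) ≈ 0.614665; accumulation ratio R = 1/(1−f) ≈ 2.59514.
Loading dose to hit Cmax,ss on first dose: D_load = D_maint·R ≈ 1757 × 2.59514 ≈ 4559.66 mg.

4560 mg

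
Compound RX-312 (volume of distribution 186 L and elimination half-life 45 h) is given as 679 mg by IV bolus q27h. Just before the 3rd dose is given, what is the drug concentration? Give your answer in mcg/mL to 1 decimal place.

4.0 mcg/mL

f = (1/2)^(τ/t½) = (1/2)^(27/45) ≈ 0.6598.
C₀ = D/Vd = 679/186 ≈ 3.651 mcg/mL.
Before the 3rd dose, 2 doses have been given. Superposition: Cmin = C₀·(f + f²).
≈ 3.651 × (0.6598 + 0.4353) ≈ 3.651 × 1.0951 ≈ 3.998 mcg/mL.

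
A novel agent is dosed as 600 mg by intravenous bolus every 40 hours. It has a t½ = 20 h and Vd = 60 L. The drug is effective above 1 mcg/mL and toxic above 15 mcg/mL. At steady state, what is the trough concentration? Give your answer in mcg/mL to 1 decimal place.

τ = 40 h = 2 half-lives, so f = (1/2)^2 = 0.25.
At steady state, R = 1/(1 − 0.25) = 4/3.
Single-dose peak C₀ = D/Vd = 600/60 = 10 mcg/mL.
Steady-state peak Cmax,ss = C₀·R = 10 × 4/3 ≈ 13.333 mcg/mL.
Steady-state trough Cmin,ss = Cmax,ss·f ≈ 13.333 × 0.25 ≈ 3.333 mcg/mL.
Trough 3.3 mcg/mL vs MEC 1 mcg/mL: adequate.

3.3 mcg/mL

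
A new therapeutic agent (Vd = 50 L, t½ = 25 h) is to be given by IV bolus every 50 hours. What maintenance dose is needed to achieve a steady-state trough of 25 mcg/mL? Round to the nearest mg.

3750 mg

τ/t½ = 50/25 ≈ 2, so f = (1/2)^(50/25) ≈ 0.250000.
Cmin,ss = (D/Vd)·f/(1−f), so D = Cmin,ss·Vd·(1−f)/f.
D = 25 × 50 × (1−f)/f ≈ 25 × 50 × 3.00000 ≈ 3750.00 mg.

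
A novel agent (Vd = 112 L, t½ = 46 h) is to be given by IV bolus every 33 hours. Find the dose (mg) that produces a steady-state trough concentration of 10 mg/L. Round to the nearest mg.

τ/t½ = 33/46 ≈ 0.71739, so f = (1/2)^(33/46) ≈ 0.608196.
Cmin,ss = (D/Vd)·f/(1−f), so D = Cmin,ss·Vd·(1−f)/f.
D = 10 × 112 × (1−f)/f ≈ 10 × 112 × 0.64421 ≈ 721.52 mg.

722 mg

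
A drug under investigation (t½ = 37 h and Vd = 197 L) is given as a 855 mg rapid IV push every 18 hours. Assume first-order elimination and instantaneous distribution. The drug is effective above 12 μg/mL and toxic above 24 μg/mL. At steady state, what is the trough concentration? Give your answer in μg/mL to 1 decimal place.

10.8 μg/mL

k = ln2/t½ = ln2/37 ≈ 0.018734 h⁻¹; fraction remaining f = e^(−kτ) = e^(−0.018734×18) ≈ 0.7138.
Accumulation ratio R = 1/(1 − f) ≈ 1/0.2862 ≈ 3.4941.
Single-dose peak C₀ = D/Vd = 855/197 ≈ 4.340 μg/mL.
Cmax,ss = C₀/(1 − f) ≈ 4.340/0.2862 ≈ 15.164 μg/mL.
Steady-state trough Cmin,ss = Cmax,ss·f ≈ 15.164 × 0.7138 ≈ 10.824 μg/mL.
Trough 10.8 μg/mL vs MEC 12 μg/mL: subtherapeutic.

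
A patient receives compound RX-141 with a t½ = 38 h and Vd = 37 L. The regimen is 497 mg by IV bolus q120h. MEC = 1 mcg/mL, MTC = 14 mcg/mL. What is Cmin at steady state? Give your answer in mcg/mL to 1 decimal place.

1.7 mcg/mL

k = ln2/t½ = ln2/38 ≈ 0.018241 h⁻¹; fraction remaining f = e^(−kτ) = e^(−0.018241×120) ≈ 0.1120.
Accumulation ratio R = 1/(1 − f) ≈ 1/0.8880 ≈ 1.1261.
Single-dose peak C₀ = D/Vd = 497/37 ≈ 13.432 mcg/mL.
Steady-state peak Cmax,ss = C₀·R ≈ 13.432 × 1.1261 ≈ 15.126 mcg/mL.
One interval later, Cmin,ss = Cmax,ss·e^(−kτ) ≈ 15.126 × 0.1120 ≈ 1.694 mcg/mL.
Trough 1.7 mcg/mL vs MEC 1 mcg/mL: adequate.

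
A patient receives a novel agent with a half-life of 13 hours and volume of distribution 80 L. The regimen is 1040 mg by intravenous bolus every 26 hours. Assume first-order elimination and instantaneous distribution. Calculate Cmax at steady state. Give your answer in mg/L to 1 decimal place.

17.3 mg/L

τ = 26 h = 2 half-lives, so f = (1/2)^2 = 0.25.
Accumulation ratio R = 1/(1 − f) = 1/0.75 = 4/3.
Single-dose peak C₀ = D/Vd = 1040/80 = 13 mg/L.
Steady-state peak Cmax,ss = C₀·R = 13 × 4/3 ≈ 17.333 mg/L.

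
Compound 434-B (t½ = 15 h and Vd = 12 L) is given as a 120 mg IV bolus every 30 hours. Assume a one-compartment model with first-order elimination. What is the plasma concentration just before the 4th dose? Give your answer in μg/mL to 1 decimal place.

f = (1/2)^(τ/t½) = (1/2)^(30/15) ≈ 0.2500.
C₀ = D/Vd = 120/12 ≈ 10.000 μg/mL.
Before the 4th dose, 3 doses have been given. Superposition: Cmin = C₀·(f + f² + … + f^3).
≈ 10.000 × (0.2500 + 0.0625 + 0.0156) ≈ 10.000 × 0.3281 ≈ 3.281 μg/mL.

3.3 μg/mL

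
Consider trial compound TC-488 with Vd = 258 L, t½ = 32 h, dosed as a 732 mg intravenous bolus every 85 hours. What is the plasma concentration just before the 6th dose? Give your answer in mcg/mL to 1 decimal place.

f = (1/2)^(τ/t½) = (1/2)^(85/32) ≈ 0.1586.
C₀ = D/Vd = 732/258 ≈ 2.837 mcg/mL.
Before the 6th dose, 5 doses have been given. Superposition: Cmin = C₀·(f + f² + … + f^5).
≈ 2.837 × (0.1586 + 0.0252 + 0.0040 + 0.0006 + 0.0001) ≈ 2.837 × 0.1885 ≈ 0.535 mcg/mL.

0.5 mcg/mL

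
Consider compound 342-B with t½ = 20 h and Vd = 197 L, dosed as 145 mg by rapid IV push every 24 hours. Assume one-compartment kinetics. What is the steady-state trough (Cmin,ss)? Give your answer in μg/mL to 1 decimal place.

0.6 μg/mL

k = ln2/t½ = ln2/20 ≈ 0.034657 h⁻¹; fraction remaining f = e^(−kτ) = e^(−0.034657×24) ≈ 0.4353.
Each bolus raises the concentration by D/Vd = 145/197 ≈ 0.736 μg/mL.
Steady-state trough Cmin,ss = C₀·f/(1−f) ≈ 0.736 × 0.4353/0.5647 ≈ 0.567 μg/mL.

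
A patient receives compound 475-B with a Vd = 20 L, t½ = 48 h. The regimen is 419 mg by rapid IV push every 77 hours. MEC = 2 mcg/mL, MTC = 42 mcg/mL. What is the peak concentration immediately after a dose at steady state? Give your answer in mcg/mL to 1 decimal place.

31.2 mcg/mL

τ/t½ = 77/48 ≈ 1.6042, so fraction remaining f = (1/2)^(77/48) ≈ 0.3289.
Accumulation ratio R = 1/(1 − f) ≈ 1/0.6711 ≈ 1.4901.
Each bolus raises the concentration by D/Vd = 419/20 ≈ 20.950 mcg/mL.
Steady-state peak Cmax,ss = C₀·R ≈ 20.950 × 1.4901 ≈ 31.218 mcg/mL.
Peak 31.2 mcg/mL vs MTC 42 mcg/mL: below toxic threshold.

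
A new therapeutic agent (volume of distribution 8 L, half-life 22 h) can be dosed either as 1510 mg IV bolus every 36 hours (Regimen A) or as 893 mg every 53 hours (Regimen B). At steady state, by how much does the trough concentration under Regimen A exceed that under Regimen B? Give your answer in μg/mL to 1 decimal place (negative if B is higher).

Regimen A: f = (1/2)^(36/22) ≈ 0.3217; Cmin,ss = (1510/8)·f/(1−f) ≈ 89.519 μg/mL.
Regimen B: f = (1/2)^(53/22) ≈ 0.1883; Cmin,ss = (893/8)·f/(1−f) ≈ 25.895 μg/mL.
Difference ≈ 89.519 − 25.895 ≈ 63.624 μg/mL.

63.6 μg/mL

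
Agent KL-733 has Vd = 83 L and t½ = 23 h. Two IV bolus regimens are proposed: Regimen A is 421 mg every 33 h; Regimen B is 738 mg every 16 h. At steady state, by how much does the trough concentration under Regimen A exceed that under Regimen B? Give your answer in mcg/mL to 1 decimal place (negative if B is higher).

-11.4 mcg/mL

Regimen A: f = (1/2)^(33/23) ≈ 0.3699; Cmin,ss = (421/83)·f/(1−f) ≈ 2.978 mcg/mL.
Regimen B: f = (1/2)^(16/23) ≈ 0.6174; Cmin,ss = (738/83)·f/(1−f) ≈ 14.348 mcg/mL.
Difference ≈ 2.978 − 14.348 ≈ -11.370 mcg/mL.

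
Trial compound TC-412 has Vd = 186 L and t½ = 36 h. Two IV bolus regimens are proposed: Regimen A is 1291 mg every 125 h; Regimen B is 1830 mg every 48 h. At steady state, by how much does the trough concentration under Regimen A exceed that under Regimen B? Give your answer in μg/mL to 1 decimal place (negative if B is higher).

Regimen A: f = (1/2)^(125/36) ≈ 0.0901; Cmin,ss = (1291/186)·f/(1−f) ≈ 0.687 μg/mL.
Regimen B: f = (1/2)^(48/36) ≈ 0.3969; Cmin,ss = (1830/186)·f/(1−f) ≈ 6.475 μg/mL.
Difference ≈ 0.687 − 6.475 ≈ -5.788 μg/mL.

-5.8 μg/mL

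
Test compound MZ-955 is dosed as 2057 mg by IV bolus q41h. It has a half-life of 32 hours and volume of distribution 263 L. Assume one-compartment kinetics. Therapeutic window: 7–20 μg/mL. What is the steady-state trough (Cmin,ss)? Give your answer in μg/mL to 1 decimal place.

5.5 μg/mL

Over one 41-h interval, 41/32 ≈ 1.2812 half-lives elapse, leaving f ≈ 0.4114 of each dose.
Accumulation ratio R = 1/(1 − f) ≈ 1/0.5886 ≈ 1.6989.
Single-dose peak C₀ = D/Vd = 2057/263 ≈ 7.821 μg/mL.
Steady-state peak Cmax,ss = C₀·R ≈ 7.821 × 1.6989 ≈ 13.287 μg/mL.
One interval later, Cmin,ss = Cmax,ss·e^(−kτ) ≈ 13.287 × 0.4114 ≈ 5.466 μg/mL.
Trough 5.5 μg/mL vs MEC 7 μg/mL: subtherapeutic.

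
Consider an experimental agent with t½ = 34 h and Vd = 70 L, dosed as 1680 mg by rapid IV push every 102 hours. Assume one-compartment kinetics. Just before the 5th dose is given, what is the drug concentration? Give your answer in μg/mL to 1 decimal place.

f = (1/2)^(τ/t½) = (1/2)^(102/34) ≈ 0.1250.
C₀ = D/Vd = 1680/70 ≈ 24.000 μg/mL.
Before the 5th dose, 4 doses have been given. Superposition: Cmin = C₀·(f + f² + … + f^4).
≈ 24.000 × (0.1250 + 0.0156 + 0.0020 + 0.0002) ≈ 24.000 × 0.1428 ≈ 3.427 μg/mL.

3.4 μg/mL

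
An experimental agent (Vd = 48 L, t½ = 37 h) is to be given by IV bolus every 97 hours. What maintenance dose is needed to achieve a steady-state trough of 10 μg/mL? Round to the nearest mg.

2474 mg

τ/t½ = 97/37 ≈ 2.6216, so f = (1/2)^(97/37) ≈ 0.162485.
Cmin,ss = (D/Vd)·f/(1−f), so D = Cmin,ss·Vd·(1−f)/f.
D = 10 × 48 × (1−f)/f ≈ 10 × 48 × 5.15441 ≈ 2474.12 mg.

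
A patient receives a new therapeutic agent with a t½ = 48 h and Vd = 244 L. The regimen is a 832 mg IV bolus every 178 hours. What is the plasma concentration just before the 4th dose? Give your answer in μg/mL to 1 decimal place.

0.3 μg/mL

f = (1/2)^(τ/t½) = (1/2)^(178/48) ≈ 0.0765.
C₀ = D/Vd = 832/244 ≈ 3.410 μg/mL.
Before the 4th dose, 3 doses have been given. Superposition: Cmin = C₀·(f + f² + … + f^3).
≈ 3.410 × (0.0765 + 0.0059 + 0.0004) ≈ 3.410 × 0.0828 ≈ 0.282 μg/mL.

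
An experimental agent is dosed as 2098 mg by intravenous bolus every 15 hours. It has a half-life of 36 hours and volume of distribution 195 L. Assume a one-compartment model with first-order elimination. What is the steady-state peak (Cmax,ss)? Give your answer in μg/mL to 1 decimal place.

Over one 15-h interval, 15/36 ≈ 0.41667 half-lives elapse, leaving f ≈ 0.7492 of each dose.
At steady state, accumulation factor R = 1/(1 − e^(−kτ)) ≈ 3.9872.
Each bolus raises the concentration by D/Vd = 2098/195 ≈ 10.759 μg/mL.
Steady-state peak Cmax,ss = C₀·R ≈ 10.759 × 3.9872 ≈ 42.898 μg/mL.

42.9 μg/mL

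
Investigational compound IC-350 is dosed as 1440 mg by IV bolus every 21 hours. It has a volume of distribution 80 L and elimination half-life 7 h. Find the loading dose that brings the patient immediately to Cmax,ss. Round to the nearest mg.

f = (1/2)^(21/7) ≈ 0.125000; accumulation ratio R = 1/(1−f) ≈ 1.14286.
Loading dose to hit Cmax,ss on first dose: D_load = D_maint·R ≈ 1440 × 1.14286 ≈ 1645.72 mg.

1646 mg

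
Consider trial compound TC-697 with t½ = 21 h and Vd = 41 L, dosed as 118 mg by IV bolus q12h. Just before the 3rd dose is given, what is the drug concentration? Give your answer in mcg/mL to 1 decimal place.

3.2 mcg/mL

f = (1/2)^(τ/t½) = (1/2)^(12/21) ≈ 0.6730.
C₀ = D/Vd = 118/41 ≈ 2.878 mcg/mL.
Before the 3rd dose, 2 doses have been given. Superposition: Cmin = C₀·(f + f²).
≈ 2.878 × (0.6730 + 0.4529) ≈ 2.878 × 1.1259 ≈ 3.240 mcg/mL.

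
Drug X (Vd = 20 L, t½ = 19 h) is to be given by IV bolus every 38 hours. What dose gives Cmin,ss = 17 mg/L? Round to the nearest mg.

τ/t½ = 38/19 ≈ 2, so f = (1/2)^(38/19) ≈ 0.250000.
Cmin,ss = (D/Vd)·f/(1−f), so D = Cmin,ss·Vd·(1−f)/f.
D = 17 × 20 × (1−f)/f ≈ 17 × 20 × 3.00000 ≈ 1020.00 mg.

1020 mg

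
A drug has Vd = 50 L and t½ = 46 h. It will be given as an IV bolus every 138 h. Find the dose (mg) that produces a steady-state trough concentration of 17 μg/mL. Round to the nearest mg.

τ/t½ = 138/46 ≈ 3, so f = (1/2)^(138/46) ≈ 0.125000.
Cmin,ss = (D/Vd)·f/(1−f), so D = Cmin,ss·Vd·(1−f)/f.
D = 17 × 50 × (1−f)/f ≈ 17 × 50 × 7.00000 ≈ 5950.00 mg.

5950 mg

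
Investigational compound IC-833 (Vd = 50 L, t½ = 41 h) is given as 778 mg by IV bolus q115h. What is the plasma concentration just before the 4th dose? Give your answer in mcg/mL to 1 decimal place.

f = (1/2)^(τ/t½) = (1/2)^(115/41) ≈ 0.1431.
C₀ = D/Vd = 778/50 ≈ 15.560 mcg/mL.
Before the 4th dose, 3 doses have been given. Superposition: Cmin = C₀·(f + f² + … + f^3).
≈ 15.560 × (0.1431 + 0.0205 + 0.0029) ≈ 15.560 × 0.1665 ≈ 2.591 mcg/mL.

2.6 mcg/mL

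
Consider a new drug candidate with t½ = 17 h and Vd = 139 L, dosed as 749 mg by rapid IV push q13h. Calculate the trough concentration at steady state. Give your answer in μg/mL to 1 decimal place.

τ/t½ = 13/17 ≈ 0.76471, so fraction remaining f = (1/2)^(13/17) ≈ 0.5886.
At steady state, accumulation factor R = 1/(1 − e^(−kτ)) ≈ 2.4307.
Single-dose peak C₀ = D/Vd = 749/139 ≈ 5.388 μg/mL.
Cmax,ss = C₀/(1 − f) ≈ 5.388/0.4114 ≈ 13.097 μg/mL.
Steady-state trough Cmin,ss = Cmax,ss·f ≈ 13.097 × 0.5886 ≈ 7.709 μg/mL.

7.7 μg/mL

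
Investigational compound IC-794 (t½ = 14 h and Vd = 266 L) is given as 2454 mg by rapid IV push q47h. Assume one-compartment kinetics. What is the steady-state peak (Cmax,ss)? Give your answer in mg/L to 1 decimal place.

τ/t½ = 47/14 ≈ 3.3571, so fraction remaining f = (1/2)^(47/14) ≈ 0.0976.
Accumulation ratio R = 1/(1 − f) ≈ 1/0.9024 ≈ 1.1082.
Single-dose peak C₀ = D/Vd = 2454/266 ≈ 9.226 mg/L.
Cmax,ss = C₀/(1 − f) ≈ 9.226/0.9024 ≈ 10.224 mg/L.

10.2 mg/L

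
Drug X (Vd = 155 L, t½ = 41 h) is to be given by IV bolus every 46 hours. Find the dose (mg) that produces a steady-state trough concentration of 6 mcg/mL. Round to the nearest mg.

τ/t½ = 46/41 ≈ 1.122, so f = (1/2)^(46/41) ≈ 0.459472.
Cmin,ss = (D/Vd)·f/(1−f), so D = Cmin,ss·Vd·(1−f)/f.
D = 6 × 155 × (1−f)/f ≈ 6 × 155 × 1.17641 ≈ 1094.06 mg.

1094 mg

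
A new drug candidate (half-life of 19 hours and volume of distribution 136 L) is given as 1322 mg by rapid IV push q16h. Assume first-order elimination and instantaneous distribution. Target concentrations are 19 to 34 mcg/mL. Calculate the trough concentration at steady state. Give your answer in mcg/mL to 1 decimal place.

12.3 mcg/mL

Over one 16-h interval, 16/19 ≈ 0.84211 half-lives elapse, leaving f ≈ 0.5578 of each dose.
At steady state, accumulation factor R = 1/(1 − e^(−kτ)) ≈ 2.2614.
Single-dose peak C₀ = D/Vd = 1322/136 ≈ 9.721 mcg/mL.
Steady-state peak Cmax,ss = C₀·R ≈ 9.721 × 2.2614 ≈ 21.983 mcg/mL.
One interval later, Cmin,ss = Cmax,ss·e^(−kτ) ≈ 21.983 × 0.5578 ≈ 12.262 mcg/mL.
Trough 12.3 mcg/mL vs MEC 19 mcg/mL: subtherapeutic.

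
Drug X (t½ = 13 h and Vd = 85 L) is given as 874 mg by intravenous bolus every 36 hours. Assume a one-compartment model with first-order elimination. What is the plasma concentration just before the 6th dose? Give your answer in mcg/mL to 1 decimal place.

1.8 mcg/mL

f = (1/2)^(τ/t½) = (1/2)^(36/13) ≈ 0.1467.
C₀ = D/Vd = 874/85 ≈ 10.282 mcg/mL.
Before the 6th dose, 5 doses have been given. Superposition: Cmin = C₀·(f + f² + … + f^5).
≈ 10.282 × (0.1467 + 0.0215 + 0.0032 + 0.0005 + 0.0001) ≈ 10.282 × 0.1720 ≈ 1.769 mcg/mL.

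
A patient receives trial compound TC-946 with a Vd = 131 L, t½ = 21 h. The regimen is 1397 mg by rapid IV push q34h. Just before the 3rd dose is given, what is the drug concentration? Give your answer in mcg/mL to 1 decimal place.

f = (1/2)^(τ/t½) = (1/2)^(34/21) ≈ 0.3256.
C₀ = D/Vd = 1397/131 ≈ 10.664 mcg/mL.
Before the 3rd dose, 2 doses have been given. Superposition: Cmin = C₀·(f + f²).
≈ 10.664 × (0.3256 + 0.1060) ≈ 10.664 × 0.4316 ≈ 4.603 mcg/mL.

4.6 mcg/mL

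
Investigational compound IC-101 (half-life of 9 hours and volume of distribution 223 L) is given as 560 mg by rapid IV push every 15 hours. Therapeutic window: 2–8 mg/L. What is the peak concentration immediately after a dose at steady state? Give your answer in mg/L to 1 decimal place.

3.7 mg/L

Over one 15-h interval, 15/9 ≈ 1.6667 half-lives elapse, leaving f ≈ 0.3150 of each dose.
At steady state, accumulation factor R = 1/(1 − e^(−kτ)) ≈ 1.4599.
Each bolus raises the concentration by D/Vd = 560/223 ≈ 2.511 mg/L.
Steady-state peak Cmax,ss = C₀·R ≈ 2.511 × 1.4599 ≈ 3.666 mg/L.
Peak 3.7 mg/L vs MTC 8 mg/L: below toxic threshold.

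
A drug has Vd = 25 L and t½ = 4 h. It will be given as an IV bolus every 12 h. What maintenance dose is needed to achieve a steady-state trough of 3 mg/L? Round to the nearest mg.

τ/t½ = 12/4 ≈ 3, so f = (1/2)^(12/4) ≈ 0.125000.
Cmin,ss = (D/Vd)·f/(1−f), so D = Cmin,ss·Vd·(1−f)/f.
D = 3 × 25 × (1−f)/f ≈ 3 × 25 × 7.00000 ≈ 525.00 mg.

525 mg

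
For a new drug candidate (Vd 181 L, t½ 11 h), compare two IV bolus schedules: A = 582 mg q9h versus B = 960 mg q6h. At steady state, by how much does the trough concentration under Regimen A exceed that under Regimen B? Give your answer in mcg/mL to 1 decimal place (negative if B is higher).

-7.3 mcg/mL

Regimen A: f = (1/2)^(9/11) ≈ 0.5672; Cmin,ss = (582/181)·f/(1−f) ≈ 4.214 mcg/mL.
Regimen B: f = (1/2)^(6/11) ≈ 0.6852; Cmin,ss = (960/181)·f/(1−f) ≈ 11.545 mcg/mL.
Difference ≈ 4.214 − 11.545 ≈ -7.331 mcg/mL.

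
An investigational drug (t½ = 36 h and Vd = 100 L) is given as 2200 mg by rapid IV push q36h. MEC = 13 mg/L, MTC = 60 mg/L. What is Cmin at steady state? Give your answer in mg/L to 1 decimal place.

τ = 36 h = 1 half-life, so f = (1/2)^1 = 0.5.
At steady state, R = 1/(1 − 0.5) = 2/1.
Single-dose peak C₀ = D/Vd = 2200/100 = 22 mg/L.
Steady-state peak Cmax,ss = C₀·R = 22 × 2/1 ≈ 44.000 mg/L.
Steady-state trough Cmin,ss = Cmax,ss·f ≈ 44.000 × 0.5 ≈ 22.000 mg/L.
Trough 22.0 mg/L vs MEC 13 mg/L: adequate.

22.0 mg/L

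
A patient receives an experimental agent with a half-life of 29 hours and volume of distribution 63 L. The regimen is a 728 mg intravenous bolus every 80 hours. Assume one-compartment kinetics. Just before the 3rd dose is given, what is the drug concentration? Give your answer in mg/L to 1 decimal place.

2.0 mg/L

f = (1/2)^(τ/t½) = (1/2)^(80/29) ≈ 0.1478.
C₀ = D/Vd = 728/63 ≈ 11.556 mg/L.
Before the 3rd dose, 2 doses have been given. Superposition: Cmin = C₀·(f + f²).
≈ 11.556 × (0.1478 + 0.0218) ≈ 11.556 × 0.1696 ≈ 1.960 mg/L.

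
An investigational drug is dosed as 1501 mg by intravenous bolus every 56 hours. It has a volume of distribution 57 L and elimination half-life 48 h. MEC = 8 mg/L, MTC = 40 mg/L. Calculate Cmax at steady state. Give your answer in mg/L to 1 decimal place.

47.5 mg/L

k = ln2/t½ = ln2/48 ≈ 0.014441 h⁻¹; fraction remaining f = e^(−kτ) = e^(−0.014441×56) ≈ 0.4454.
Accumulation ratio R = 1/(1 − f) ≈ 1/0.5546 ≈ 1.8031.
Single-dose peak C₀ = D/Vd = 1501/57 ≈ 26.333 mg/L.
Steady-state peak Cmax,ss = C₀·R ≈ 26.333 × 1.8031 ≈ 47.481 mg/L.
Peak 47.5 mg/L vs MTC 40 mg/L: exceeds toxic threshold.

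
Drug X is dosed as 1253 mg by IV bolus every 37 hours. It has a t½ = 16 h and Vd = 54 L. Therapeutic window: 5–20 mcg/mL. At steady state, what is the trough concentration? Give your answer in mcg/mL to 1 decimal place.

5.8 mcg/mL

Over one 37-h interval, 37/16 ≈ 2.3125 half-lives elapse, leaving f ≈ 0.2013 of each dose.
At steady state, accumulation factor R = 1/(1 − e^(−kτ)) ≈ 1.2520.
Each bolus raises the concentration by D/Vd = 1253/54 ≈ 23.204 mcg/mL.
Steady-state peak Cmax,ss = C₀·R ≈ 23.204 × 1.2520 ≈ 29.051 mcg/mL.
Steady-state trough Cmin,ss = Cmax,ss·f ≈ 29.051 × 0.2013 ≈ 5.848 mcg/mL.
Trough 5.8 mcg/mL vs MEC 5 mcg/mL: adequate.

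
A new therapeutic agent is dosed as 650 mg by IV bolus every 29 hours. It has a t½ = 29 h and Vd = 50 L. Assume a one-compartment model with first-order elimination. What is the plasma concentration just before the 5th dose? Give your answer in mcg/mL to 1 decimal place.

12.2 mcg/mL

f = (1/2)^(τ/t½) = (1/2)^(29/29) ≈ 0.5000.
C₀ = D/Vd = 650/50 ≈ 13.000 mcg/mL.
Before the 5th dose, 4 doses have been given. Superposition: Cmin = C₀·(f + f² + … + f^4).
≈ 13.000 × (0.5000 + 0.2500 + 0.1250 + 0.0625) ≈ 13.000 × 0.9375 ≈ 12.188 mcg/mL.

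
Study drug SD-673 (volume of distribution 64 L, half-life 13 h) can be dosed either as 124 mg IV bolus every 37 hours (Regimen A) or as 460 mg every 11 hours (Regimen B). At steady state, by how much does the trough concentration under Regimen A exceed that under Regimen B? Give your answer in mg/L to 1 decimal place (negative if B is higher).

-8.7 mg/L

Regimen A: f = (1/2)^(37/13) ≈ 0.1391; Cmin,ss = (124/64)·f/(1−f) ≈ 0.313 mg/L.
Regimen B: f = (1/2)^(11/13) ≈ 0.5563; Cmin,ss = (460/64)·f/(1−f) ≈ 9.012 mg/L.
Difference ≈ 0.313 − 9.012 ≈ -8.699 mg/L.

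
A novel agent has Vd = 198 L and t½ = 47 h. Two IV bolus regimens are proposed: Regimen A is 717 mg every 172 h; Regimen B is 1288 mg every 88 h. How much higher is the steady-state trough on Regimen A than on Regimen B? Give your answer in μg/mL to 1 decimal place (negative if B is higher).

Regimen A: f = (1/2)^(172/47) ≈ 0.0791; Cmin,ss = (717/198)·f/(1−f) ≈ 0.311 μg/mL.
Regimen B: f = (1/2)^(88/47) ≈ 0.2731; Cmin,ss = (1288/198)·f/(1−f) ≈ 2.444 μg/mL.
Difference ≈ 0.311 − 2.444 ≈ -2.133 μg/mL.

-2.1 μg/mL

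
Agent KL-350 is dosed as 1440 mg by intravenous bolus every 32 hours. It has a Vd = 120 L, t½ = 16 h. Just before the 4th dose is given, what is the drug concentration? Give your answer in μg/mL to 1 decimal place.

f = (1/2)^(τ/t½) = (1/2)^(32/16) ≈ 0.2500.
C₀ = D/Vd = 1440/120 ≈ 12.000 μg/mL.
Before the 4th dose, 3 doses have been given. Superposition: Cmin = C₀·(f + f² + … + f^3).
≈ 12.000 × (0.2500 + 0.0625 + 0.0156) ≈ 12.000 × 0.3281 ≈ 3.937 μg/mL.

3.9 μg/mL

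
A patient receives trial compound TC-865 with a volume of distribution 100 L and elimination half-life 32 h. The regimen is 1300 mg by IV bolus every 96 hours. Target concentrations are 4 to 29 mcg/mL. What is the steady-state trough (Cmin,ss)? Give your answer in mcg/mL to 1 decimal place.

The dosing interval is 3 half-lives, so f = 2^(−3) = 0.125.
Accumulation ratio R = 1/(1 − f) = 1/0.875 = 8/7.
Single-dose peak C₀ = D/Vd = 1300/100 = 13 mcg/mL.
Steady-state peak Cmax,ss = C₀·R = 13 × 8/7 ≈ 14.857 mcg/mL.
Steady-state trough Cmin,ss = Cmax,ss·f ≈ 14.857 × 0.125 ≈ 1.857 mcg/mL.
Trough 1.9 mcg/mL vs MEC 4 mcg/mL: subtherapeutic.

1.9 mcg/mL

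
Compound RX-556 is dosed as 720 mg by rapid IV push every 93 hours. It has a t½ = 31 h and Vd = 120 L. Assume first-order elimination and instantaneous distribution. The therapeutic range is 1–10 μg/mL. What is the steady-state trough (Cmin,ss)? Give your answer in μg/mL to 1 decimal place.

0.9 μg/mL

The dosing interval is 3 half-lives, so f = 2^(−3) = 0.125.
Accumulation ratio R = 1/(1 − f) = 1/0.875 = 8/7.
Single-dose peak C₀ = D/Vd = 720/120 = 6 μg/mL.
Steady-state peak Cmax,ss = C₀·R = 6 × 8/7 ≈ 6.857 μg/mL.
Steady-state trough Cmin,ss = Cmax,ss·f ≈ 6.857 × 0.125 ≈ 0.857 μg/mL.
Trough 0.9 μg/mL vs MEC 1 μg/mL: subtherapeutic.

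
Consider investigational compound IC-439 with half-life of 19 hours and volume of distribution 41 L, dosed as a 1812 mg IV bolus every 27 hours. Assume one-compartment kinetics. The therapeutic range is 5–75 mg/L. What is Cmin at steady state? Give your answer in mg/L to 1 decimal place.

τ/t½ = 27/19 ≈ 1.4211, so fraction remaining f = (1/2)^(27/19) ≈ 0.3734.
Single-dose peak C₀ = D/Vd = 1812/41 ≈ 44.195 mg/L.
Steady-state trough Cmin,ss = C₀·f/(1−f) ≈ 44.195 × 0.3734/0.6266 ≈ 26.336 mg/L.
Trough 26.3 mg/L vs MEC 5 mg/L: adequate.

26.3 mg/L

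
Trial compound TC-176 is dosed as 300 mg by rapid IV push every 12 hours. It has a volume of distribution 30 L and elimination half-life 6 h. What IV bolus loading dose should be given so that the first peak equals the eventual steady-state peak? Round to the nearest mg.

400 mg

f = (1/2)^(12/6) ≈ 0.250000; accumulation ratio R = 1/(1−f) ≈ 1.33333.
Loading dose to hit Cmax,ss on first dose: D_load = D_maint·R ≈ 300 × 1.33333 ≈ 400.00 mg.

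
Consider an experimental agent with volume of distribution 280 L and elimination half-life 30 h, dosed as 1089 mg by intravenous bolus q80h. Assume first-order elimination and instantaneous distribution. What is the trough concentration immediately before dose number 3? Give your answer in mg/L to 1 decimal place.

0.7 mg/L

f = (1/2)^(τ/t½) = (1/2)^(80/30) ≈ 0.1575.
C₀ = D/Vd = 1089/280 ≈ 3.889 mg/L.
Before the 3rd dose, 2 doses have been given. Superposition: Cmin = C₀·(f + f²).
≈ 3.889 × (0.1575 + 0.0248) ≈ 3.889 × 0.1823 ≈ 0.709 mg/L.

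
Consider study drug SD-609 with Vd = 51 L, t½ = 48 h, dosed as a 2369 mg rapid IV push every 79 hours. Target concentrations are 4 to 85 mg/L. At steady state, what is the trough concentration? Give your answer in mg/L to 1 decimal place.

21.8 mg/L

τ/t½ = 79/48 ≈ 1.6458, so fraction remaining f = (1/2)^(79/48) ≈ 0.3196.
At steady state, accumulation factor R = 1/(1 − e^(−kτ)) ≈ 1.4697.
Each bolus raises the concentration by D/Vd = 2369/51 ≈ 46.451 mg/L.
Steady-state peak Cmax,ss = C₀·R ≈ 46.451 × 1.4697 ≈ 68.269 mg/L.
Steady-state trough Cmin,ss = Cmax,ss·f ≈ 68.269 × 0.3196 ≈ 21.819 mg/L.
Trough 21.8 mg/L vs MEC 4 mg/L: adequate.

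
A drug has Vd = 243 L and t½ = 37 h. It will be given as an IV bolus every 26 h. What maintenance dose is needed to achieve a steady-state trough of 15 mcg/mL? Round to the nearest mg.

τ/t½ = 26/37 ≈ 0.7027, so f = (1/2)^(26/37) ≈ 0.614420.
Cmin,ss = (D/Vd)·f/(1−f), so D = Cmin,ss·Vd·(1−f)/f.
D = 15 × 243 × (1−f)/f ≈ 15 × 243 × 0.62755 ≈ 2287.42 mg.

2287 mg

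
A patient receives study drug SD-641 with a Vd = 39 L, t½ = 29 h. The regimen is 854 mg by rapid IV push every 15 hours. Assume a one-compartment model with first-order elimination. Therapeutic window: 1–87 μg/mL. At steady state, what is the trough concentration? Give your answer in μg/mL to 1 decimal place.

50.8 μg/mL

Over one 15-h interval, 15/29 ≈ 0.51724 half-lives elapse, leaving f ≈ 0.6987 of each dose.
Single-dose peak C₀ = D/Vd = 854/39 ≈ 21.897 μg/mL.
Steady-state trough Cmin,ss = C₀·f/(1−f) ≈ 21.897 × 0.6987/0.3013 ≈ 50.778 μg/mL.
Trough 50.8 μg/mL vs MEC 1 μg/mL: adequate.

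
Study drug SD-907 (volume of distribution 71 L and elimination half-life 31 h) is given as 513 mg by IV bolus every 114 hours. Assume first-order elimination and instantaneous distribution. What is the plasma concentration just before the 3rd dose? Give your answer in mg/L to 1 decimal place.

f = (1/2)^(τ/t½) = (1/2)^(114/31) ≈ 0.0782.
C₀ = D/Vd = 513/71 ≈ 7.225 mg/L.
Before the 3rd dose, 2 doses have been given. Superposition: Cmin = C₀·(f + f²).
≈ 7.225 × (0.0782 + 0.0061) ≈ 7.225 × 0.0843 ≈ 0.609 mg/L.

0.6 mg/L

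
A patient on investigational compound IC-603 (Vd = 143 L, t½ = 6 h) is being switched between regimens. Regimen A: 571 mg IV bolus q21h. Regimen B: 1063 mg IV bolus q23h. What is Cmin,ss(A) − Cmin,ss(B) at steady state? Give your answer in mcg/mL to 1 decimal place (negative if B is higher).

-0.2 mcg/mL

Regimen A: f = (1/2)^(21/6) ≈ 0.0884; Cmin,ss = (571/143)·f/(1−f) ≈ 0.387 mcg/mL.
Regimen B: f = (1/2)^(23/6) ≈ 0.0702; Cmin,ss = (1063/143)·f/(1−f) ≈ 0.561 mcg/mL.
Difference ≈ 0.387 − 0.561 ≈ -0.174 mcg/mL.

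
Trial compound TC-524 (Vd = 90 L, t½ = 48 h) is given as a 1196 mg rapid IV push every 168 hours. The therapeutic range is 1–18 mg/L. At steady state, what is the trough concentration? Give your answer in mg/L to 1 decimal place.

k = ln2/t½ = ln2/48 ≈ 0.014441 h⁻¹; fraction remaining f = e^(−kτ) = e^(−0.014441×168) ≈ 0.0884.
Single-dose peak C₀ = D/Vd = 1196/90 ≈ 13.289 mg/L.
Steady-state trough Cmin,ss = C₀·f/(1−f) ≈ 13.289 × 0.0884/0.9116 ≈ 1.289 mg/L.
Trough 1.3 mg/L vs MEC 1 mg/L: adequate.

1.3 mg/L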